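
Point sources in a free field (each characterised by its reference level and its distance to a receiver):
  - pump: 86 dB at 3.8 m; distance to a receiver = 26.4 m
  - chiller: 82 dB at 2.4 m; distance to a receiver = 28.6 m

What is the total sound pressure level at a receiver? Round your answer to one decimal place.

Apply inverse-square spreading to bring every level to the receiver, then sum 10^(L/10).
pump: 86 − 20·log₁₀(26.4/3.8) = 86 − 16.84 = 69.16 dB.
chiller: 82 − 20·log₁₀(28.6/2.4) = 82 − 21.52 = 60.48 dB.
Σ 10^(L/10) = 9.364e+06 → L_total = 10·log₁₀(9.364e+06) = 69.71 dB.

69.7 dB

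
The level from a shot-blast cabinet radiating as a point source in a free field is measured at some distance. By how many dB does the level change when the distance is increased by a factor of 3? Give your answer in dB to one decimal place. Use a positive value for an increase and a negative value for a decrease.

-9.5 dB

Point-source spreading: ΔL = −20·log₁₀(r₂/r₁).
ΔL = −20·log₁₀(3) = -9.54 dB.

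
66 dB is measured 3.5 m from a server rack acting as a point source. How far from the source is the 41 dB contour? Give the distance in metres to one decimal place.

62.2 m

For a point source L₁ − L₂ = 20·log₁₀(r₂/r₁), so r₂ = r₁·10^((L₁−L₂)/20).
r₂ = 3.5·10^((66−41)/20) = 3.5·10^(25.0/20) = 62.24 m.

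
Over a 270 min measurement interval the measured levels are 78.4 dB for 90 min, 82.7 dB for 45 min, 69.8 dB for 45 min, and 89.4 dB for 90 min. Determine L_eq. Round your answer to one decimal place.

85.4 dB

L_eq = 10·log₁₀[(1/T)·Σ tᵢ·10^(Lᵢ/10)] with T = 270 min.
Σ tᵢ·10^(Lᵢ/10) = 90·10^(78.4/10) + 45·10^(82.7/10) + 45·10^(69.8/10) + 90·10^(89.4/10) = 9.342e+10.
L_eq = 10·log₁₀(9.342e+10/270) = 85.39 dB.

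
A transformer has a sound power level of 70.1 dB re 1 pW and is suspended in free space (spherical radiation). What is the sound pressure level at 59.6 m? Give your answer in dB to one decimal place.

23.6 dB

The power spreads over a sphere of area 4π·r², so L_p = L_w − 10·log₁₀(4π·r²).
4π·r² = 4.464e+04 m², 10·log₁₀ of that is 46.497 dB.
L_p = 70.1 − 46.497 = 23.60 dB.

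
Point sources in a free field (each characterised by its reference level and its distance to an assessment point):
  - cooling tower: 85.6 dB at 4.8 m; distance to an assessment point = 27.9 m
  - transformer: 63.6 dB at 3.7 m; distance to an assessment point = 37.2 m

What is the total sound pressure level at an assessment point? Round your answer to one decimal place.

Apply inverse-square spreading to bring every level to the receiver, then sum 10^(L/10).
cooling tower: 85.6 − 20·log₁₀(27.9/4.8) = 85.6 − 15.29 = 70.31 dB.
transformer: 63.6 − 20·log₁₀(37.2/3.7) = 63.6 − 20.05 = 43.55 dB.
Σ 10^(L/10) = 1.077e+07 → L_total = 10·log₁₀(1.077e+07) = 70.32 dB.

70.3 dB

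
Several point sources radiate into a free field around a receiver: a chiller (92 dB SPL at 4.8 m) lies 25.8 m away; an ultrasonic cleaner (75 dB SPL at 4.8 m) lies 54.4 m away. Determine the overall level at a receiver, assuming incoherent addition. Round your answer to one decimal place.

77.4 dB SPL

Propagate each source to the receiver with L = L_ref − 20·log₁₀(r/r_ref), then add intensities.
chiller: 92 − 20·log₁₀(25.8/4.8) = 92 − 14.61 = 77.39 dB SPL.
ultrasonic cleaner: 75 − 20·log₁₀(54.4/4.8) = 75 − 21.09 = 53.91 dB SPL.
Σ 10^(L/10) = 5.510e+07 → L_total = 10·log₁₀(5.510e+07) = 77.41 dB SPL.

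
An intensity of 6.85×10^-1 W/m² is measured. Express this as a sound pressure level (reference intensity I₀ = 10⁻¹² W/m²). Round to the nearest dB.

118 dB

L = 10·log₁₀(I/I₀) = 10·log₁₀(6.85×10^-1/10⁻¹²) = 10·log₁₀(6.85×10^11).
L = 10·(0.8357 + 11) = 118.36 dB.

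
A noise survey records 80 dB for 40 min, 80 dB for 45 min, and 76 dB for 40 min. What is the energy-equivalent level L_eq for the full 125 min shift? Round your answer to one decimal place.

The energy average is taken in the linear domain: L_eq = 10·log₁₀[(Σ tᵢ·10^(Lᵢ/10))/T], T = 125 min.
Σ tᵢ·10^(Lᵢ/10) = 40·10^(80/10) + 45·10^(80/10) + 40·10^(76/10) = 1.009e+10.
L_eq = 10·log₁₀(1.009e+10/125) = 79.07 dB.

79.1 dB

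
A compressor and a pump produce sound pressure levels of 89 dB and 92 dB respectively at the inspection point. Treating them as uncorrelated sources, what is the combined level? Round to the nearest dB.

94 dB

For uncorrelated sources the intensities add, so convert each level to linear form, sum, and take 10·log₁₀ of the total.
Σ 10^(L/10) = 10^(89/10) + 10^(92/10) = 2.379e+09.
L_total = 10·log₁₀(2.379e+09) = 93.76 dB.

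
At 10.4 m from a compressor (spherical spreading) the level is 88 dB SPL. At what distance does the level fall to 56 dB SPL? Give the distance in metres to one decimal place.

For a point source L₁ − L₂ = 20·log₁₀(r₂/r₁), so r₂ = r₁·10^((L₁−L₂)/20).
r₂ = 10.4·10^((88−56)/20) = 10.4·10^(32.0/20) = 414.03 m.

414.0 m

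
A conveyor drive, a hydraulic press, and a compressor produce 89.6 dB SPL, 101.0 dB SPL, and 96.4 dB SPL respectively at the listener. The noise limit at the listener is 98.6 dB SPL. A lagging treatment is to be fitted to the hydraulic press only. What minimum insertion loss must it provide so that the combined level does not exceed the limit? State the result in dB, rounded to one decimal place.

8.1 dB

The untreated sources together contribute 10^(89.6/10) + 10^(96.4/10) = 5.277e+09, i.e. 97.22 dB SPL.
To meet 98.6 dB SPL overall, the treated hydraulic press may contribute at most 10^(98.6/10) − 5.277e+09 = 1.967e+09, i.e. 92.94 dB SPL.
So the hydraulic press must be reduced from 101.0 to 92.94 dB SPL: IL = 8.06 dB.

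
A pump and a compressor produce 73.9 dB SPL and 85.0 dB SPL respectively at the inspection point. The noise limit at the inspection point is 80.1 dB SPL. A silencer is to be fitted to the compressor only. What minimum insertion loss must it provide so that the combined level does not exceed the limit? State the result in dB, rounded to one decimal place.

6.1 dB

Fixed contribution from the other source: Σ 10^(L/10) = 10^(73.9/10) = 2.455e+07 (73.90 dB SPL).
To meet 80.1 dB SPL overall, the treated compressor may contribute at most 10^(80.1/10) − 2.455e+07 = 7.778e+07, i.e. 78.91 dB SPL.
Required insertion loss = 85.0 − 78.91 = 6.09 dB.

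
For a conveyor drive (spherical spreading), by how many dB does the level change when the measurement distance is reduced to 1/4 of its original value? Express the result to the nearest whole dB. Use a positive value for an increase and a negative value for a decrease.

+12 dB

A point source loses 6 dB per doubling of distance; generally ΔL = −20·log₁₀(r₂/r₁).
ΔL = −20·log₁₀(0.25) = +12.04 dB.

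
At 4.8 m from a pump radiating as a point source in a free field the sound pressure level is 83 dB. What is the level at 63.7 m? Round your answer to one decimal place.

60.5 dB

For a point source, L₂ = L₁ − 20·log₁₀(r₂/r₁).
L₂ = 83 − 20·log₁₀(63.7/4.8) = 83 − 22.458 = 60.54 dB.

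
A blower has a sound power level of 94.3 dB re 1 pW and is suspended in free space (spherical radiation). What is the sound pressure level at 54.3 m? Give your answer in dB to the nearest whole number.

49 dB

The power spreads over a sphere of area 4π·r², so L_p = L_w − 10·log₁₀(4π·r²).
4π·r² = 3.705e+04 m², 10·log₁₀ of that is 45.688 dB.
L_p = 94.3 − 45.688 = 48.61 dB.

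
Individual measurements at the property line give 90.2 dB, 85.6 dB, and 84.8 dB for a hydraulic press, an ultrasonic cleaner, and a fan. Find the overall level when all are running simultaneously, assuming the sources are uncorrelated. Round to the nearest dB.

For uncorrelated sources the intensities add, so convert each level to linear form, sum, and take 10·log₁₀ of the total.
Σ 10^(L/10) = 10^(90.2/10) + 10^(85.6/10) + 10^(84.8/10) = 1.712e+09.
L_total = 10·log₁₀(1.712e+09) = 92.34 dB.

92 dB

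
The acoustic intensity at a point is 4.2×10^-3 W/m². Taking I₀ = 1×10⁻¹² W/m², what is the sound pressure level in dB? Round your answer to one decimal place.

96.2 dB

L = 10·log₁₀(I/I₀) = 10·log₁₀(4.2×10^-3/10⁻¹²) = 10·log₁₀(4.2×10^9).
L = 10·(0.6232 + 9) = 96.23 dB.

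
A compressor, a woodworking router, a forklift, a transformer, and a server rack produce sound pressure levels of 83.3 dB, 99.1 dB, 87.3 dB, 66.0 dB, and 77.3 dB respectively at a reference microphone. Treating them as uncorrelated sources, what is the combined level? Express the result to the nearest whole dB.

100 dB

For uncorrelated sources the intensities add, so convert each level to linear form, sum, and take 10·log₁₀ of the total.
Σ 10^(L/10) = 10^(83.3/10) + 10^(99.1/10) + 10^(87.3/10) + 10^(66.0/10) + 10^(77.3/10) = 8.937e+09.
L_total = 10·log₁₀(8.937e+09) = 99.51 dB.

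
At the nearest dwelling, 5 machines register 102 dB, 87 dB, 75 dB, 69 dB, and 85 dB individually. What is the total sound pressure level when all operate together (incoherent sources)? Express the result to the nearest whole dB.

Incoherent sources combine by intensity addition: L_total = 10·log₁₀(Σ 10^(L_i/10)).
Σ 10^(L/10) = 10^(102/10) + 10^(87/10) + 10^(75/10) + 10^(69/10) + 10^(85/10) = 1.671e+10.
L_total = 10·log₁₀(1.671e+10) = 102.23 dB.

102 dB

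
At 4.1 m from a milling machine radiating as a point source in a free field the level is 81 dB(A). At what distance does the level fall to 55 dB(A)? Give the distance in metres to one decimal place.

81.8 m

The 26.0 dB drop corresponds to a distance ratio of 10^(26.0/20) for a point source.
r₂ = 4.1·10^((81−55)/20) = 4.1·10^(26.0/20) = 81.81 m.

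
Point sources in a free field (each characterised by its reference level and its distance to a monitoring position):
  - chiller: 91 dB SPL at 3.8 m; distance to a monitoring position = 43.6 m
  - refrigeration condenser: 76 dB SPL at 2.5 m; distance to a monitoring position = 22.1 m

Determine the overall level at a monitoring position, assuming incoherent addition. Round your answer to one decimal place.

70.0 dB SPL

First find each source's level at the receiver (point-source: −20·log₁₀(r/r_ref)), then combine on an intensity basis.
chiller: 91 − 20·log₁₀(43.6/3.8) = 91 − 21.19 = 69.81 dB SPL.
refrigeration condenser: 76 − 20·log₁₀(22.1/2.5) = 76 − 18.93 = 57.07 dB SPL.
Σ 10^(L/10) = 1.007e+07 → L_total = 10·log₁₀(1.007e+07) = 70.03 dB SPL.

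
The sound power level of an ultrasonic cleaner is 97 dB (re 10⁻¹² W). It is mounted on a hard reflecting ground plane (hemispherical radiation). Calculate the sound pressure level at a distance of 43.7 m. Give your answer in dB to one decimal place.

56.2 dB

Free-field hemispherical radiation: L_p = L_w − 10·log₁₀(2π·r²), r = 43.7 m.
2π·r² = 1.2e+04 m², 10·log₁₀ of that is 40.791 dB.
L_p = 97 − 40.791 = 56.21 dB.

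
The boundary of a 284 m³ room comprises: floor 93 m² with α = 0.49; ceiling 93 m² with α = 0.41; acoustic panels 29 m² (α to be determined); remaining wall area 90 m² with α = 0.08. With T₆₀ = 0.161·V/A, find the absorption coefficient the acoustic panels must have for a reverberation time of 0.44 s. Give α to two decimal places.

A = 0.161·V/T₆₀ = 0.161·284/0.44 = 103.92 m² sabins.
Absorption from the other surfaces = 93·0.49 + 93·0.41 + 90·0.08 = 90.90 m², so the acoustic panels must supply 13.02 m² over 29 m².
α = 13.02/29 = 0.449.

0.45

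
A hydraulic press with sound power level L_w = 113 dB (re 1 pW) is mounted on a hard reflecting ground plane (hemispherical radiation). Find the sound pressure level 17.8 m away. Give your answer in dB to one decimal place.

L_p = L_w − 10·log₁₀(2π·r²) with r = 17.8 m.
2π·r² = 1991 m², 10·log₁₀ of that is 32.990 dB.
L_p = 113 − 32.990 = 80.01 dB.

80.0 dB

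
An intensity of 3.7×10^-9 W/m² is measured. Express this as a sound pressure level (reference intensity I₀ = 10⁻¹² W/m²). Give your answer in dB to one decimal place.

L = 10·log₁₀(I/I₀) = 10·log₁₀(3.7×10^-9/10⁻¹²) = 10·log₁₀(3.7×10^3).
L = 10·(0.5682 + 3) = 35.68 dB.

35.7 dB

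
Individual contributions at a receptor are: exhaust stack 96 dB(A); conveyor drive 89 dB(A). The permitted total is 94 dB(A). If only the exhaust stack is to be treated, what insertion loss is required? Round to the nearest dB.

4 dB

Fixed contribution from the other source: Σ 10^(L/10) = 10^(89/10) = 7.943e+08 (89.00 dB(A)).
The limit corresponds to 10^(94/10) = 2.512e+09; subtracting the fixed part leaves 1.718e+09 for the exhaust stack, i.e. 92.35 dB(A).
So the exhaust stack must be reduced from 96 to 92.35 dB(A): IL = 3.65 dB.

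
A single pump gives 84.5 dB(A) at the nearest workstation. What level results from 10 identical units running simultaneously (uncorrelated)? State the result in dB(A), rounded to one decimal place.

N identical incoherent sources raise the level by 10·log₁₀ N.
L_total = 84.5 + 10·log₁₀(10) = 84.5 + 10.000 = 94.50 dB(A).

94.5 dB(A)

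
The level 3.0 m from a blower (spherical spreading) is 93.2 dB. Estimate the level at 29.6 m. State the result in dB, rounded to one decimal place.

Point-source attenuation: ΔL = 20·log₁₀(r₂/r₁) = 20·log₁₀(29.6/3.0) = 19.883 dB.
L₂ = 93.2 − 20·log₁₀(29.6/3.0) = 93.2 − 19.883 = 73.32 dB.

73.3 dB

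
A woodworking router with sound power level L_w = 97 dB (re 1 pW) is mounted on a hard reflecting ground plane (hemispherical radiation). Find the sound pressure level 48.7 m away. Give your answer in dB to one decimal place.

55.3 dB

Free-field hemispherical radiation: L_p = L_w − 10·log₁₀(2π·r²), r = 48.7 m.
2π·r² = 1.49e+04 m², 10·log₁₀ of that is 41.732 dB.
L_p = 97 − 41.732 = 55.27 dB.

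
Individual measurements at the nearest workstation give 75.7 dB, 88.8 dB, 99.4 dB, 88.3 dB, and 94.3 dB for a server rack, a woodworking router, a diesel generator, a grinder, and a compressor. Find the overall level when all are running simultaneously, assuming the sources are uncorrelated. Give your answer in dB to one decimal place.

For uncorrelated sources the intensities add, so convert each level to linear form, sum, and take 10·log₁₀ of the total.
Σ 10^(L/10) = 10^(75.7/10) + 10^(88.8/10) + 10^(99.4/10) + 10^(88.3/10) + 10^(94.3/10) = 1.287e+10.
L_total = 10·log₁₀(1.287e+10) = 101.10 dB.

101.1 dB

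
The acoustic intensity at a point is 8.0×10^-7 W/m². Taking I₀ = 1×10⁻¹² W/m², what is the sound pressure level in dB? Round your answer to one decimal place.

L = 10·log₁₀(I/I₀) = 10·log₁₀(8.0×10^-7/10⁻¹²) = 10·log₁₀(8.0×10^5).
L = 10·(0.9031 + 5) = 59.03 dB.

59.0 dB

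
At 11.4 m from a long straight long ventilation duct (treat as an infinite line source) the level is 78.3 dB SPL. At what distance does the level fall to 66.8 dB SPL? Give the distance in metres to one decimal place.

For a line source L₁ − L₂ = 10·log₁₀(r₂/r₁), so r₂ = r₁·10^((L₁−L₂)/10).
r₂ = 11.4·10^((78.3−66.8)/10) = 11.4·10^(11.5/10) = 161.03 m.

161.0 m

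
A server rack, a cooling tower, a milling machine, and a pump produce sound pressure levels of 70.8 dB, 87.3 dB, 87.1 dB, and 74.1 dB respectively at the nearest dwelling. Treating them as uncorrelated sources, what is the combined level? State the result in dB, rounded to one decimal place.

90.4 dB

For uncorrelated sources the intensities add, so convert each level to linear form, sum, and take 10·log₁₀ of the total.
Σ 10^(L/10) = 10^(70.8/10) + 10^(87.3/10) + 10^(87.1/10) + 10^(74.1/10) = 1.088e+09.
L_total = 10·log₁₀(1.088e+09) = 90.36 dB.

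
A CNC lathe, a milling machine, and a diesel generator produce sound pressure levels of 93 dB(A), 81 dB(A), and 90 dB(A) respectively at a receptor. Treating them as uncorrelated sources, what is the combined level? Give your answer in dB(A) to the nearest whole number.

95 dB(A)

For uncorrelated sources the intensities add, so convert each level to linear form, sum, and take 10·log₁₀ of the total.
Σ 10^(L/10) = 10^(93/10) + 10^(81/10) + 10^(90/10) = 3.121e+09.
L_total = 10·log₁₀(3.121e+09) = 94.94 dB(A).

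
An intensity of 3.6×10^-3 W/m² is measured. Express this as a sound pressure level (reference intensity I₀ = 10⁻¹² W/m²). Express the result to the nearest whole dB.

96 dB

I/I₀ = 3.6×10^-3/10⁻¹² = 3.6×10^9, and L = 10·log₁₀(I/I₀).
L = 10·(0.5563 + 9) = 95.56 dB.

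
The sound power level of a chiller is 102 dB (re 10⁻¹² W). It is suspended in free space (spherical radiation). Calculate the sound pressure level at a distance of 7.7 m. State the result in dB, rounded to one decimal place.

73.3 dB

The power spreads over a sphere of area 4π·r², so L_p = L_w − 10·log₁₀(4π·r²).
4π·r² = 745.1 m², 10·log₁₀ of that is 28.722 dB.
L_p = 102 − 28.722 = 73.28 dB.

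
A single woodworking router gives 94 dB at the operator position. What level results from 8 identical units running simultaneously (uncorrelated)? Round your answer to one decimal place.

103.0 dB

N identical incoherent sources raise the level by 10·log₁₀ N.
L_total = 94 + 10·log₁₀(8) = 94 + 9.031 = 103.03 dB.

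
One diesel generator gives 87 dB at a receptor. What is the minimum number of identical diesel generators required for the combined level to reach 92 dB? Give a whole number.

4

The shortfall is 92 − 87 = 5.0 dB, and N units add 10·log₁₀ N, so need 10·log₁₀ N ≥ 5.0.
N ≥ 10^(5.0/10) = 3.162, so N = 4.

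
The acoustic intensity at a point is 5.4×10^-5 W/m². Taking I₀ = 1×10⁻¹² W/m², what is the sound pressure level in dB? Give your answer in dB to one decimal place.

I/I₀ = 5.4×10^-5/10⁻¹² = 5.4×10^7, and L = 10·log₁₀(I/I₀).
L = 10·(0.7324 + 7) = 77.32 dB.

77.3 dB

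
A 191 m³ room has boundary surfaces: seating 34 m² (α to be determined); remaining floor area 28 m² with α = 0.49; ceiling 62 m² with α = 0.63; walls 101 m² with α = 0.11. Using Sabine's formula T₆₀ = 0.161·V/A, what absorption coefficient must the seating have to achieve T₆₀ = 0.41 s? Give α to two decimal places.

0.33

From T₆₀ = 0.161·V/A, the target T₆₀ = 0.41 s needs A = 0.161·191/0.41 = 75.00 m².
Absorption from the other surfaces = 28·0.49 + 62·0.63 + 101·0.11 = 63.89 m², so the seating must supply 11.11 m² over 34 m².
α = 11.11/34 = 0.327.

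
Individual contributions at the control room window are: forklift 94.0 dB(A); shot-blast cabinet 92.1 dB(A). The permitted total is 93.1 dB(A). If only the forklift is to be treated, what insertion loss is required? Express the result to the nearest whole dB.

Everything except the forklift sums to 10^(92.1/10) = 1.622e+09 in linear terms, 92.10 dB(A).
To meet 93.1 dB(A) overall, the treated forklift may contribute at most 10^(93.1/10) − 1.622e+09 = 4.199e+08, i.e. 86.23 dB(A).
So the forklift must be reduced from 94.0 to 86.23 dB(A): IL = 7.77 dB.

8 dB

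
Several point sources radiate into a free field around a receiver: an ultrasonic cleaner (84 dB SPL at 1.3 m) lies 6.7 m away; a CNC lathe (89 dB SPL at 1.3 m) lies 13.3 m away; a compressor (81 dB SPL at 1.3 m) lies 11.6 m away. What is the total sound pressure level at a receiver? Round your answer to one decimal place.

Apply inverse-square spreading to bring every level to the receiver, then sum 10^(L/10).
ultrasonic cleaner: 84 − 20·log₁₀(6.7/1.3) = 84 − 14.24 = 69.76 dB SPL.
CNC lathe: 89 − 20·log₁₀(13.3/1.3) = 89 − 20.20 = 68.80 dB SPL.
compressor: 81 − 20·log₁₀(11.6/1.3) = 81 − 19.01 = 61.99 dB SPL.
Σ 10^(L/10) = 1.863e+07 → L_total = 10·log₁₀(1.863e+07) = 72.70 dB SPL.

72.7 dB SPL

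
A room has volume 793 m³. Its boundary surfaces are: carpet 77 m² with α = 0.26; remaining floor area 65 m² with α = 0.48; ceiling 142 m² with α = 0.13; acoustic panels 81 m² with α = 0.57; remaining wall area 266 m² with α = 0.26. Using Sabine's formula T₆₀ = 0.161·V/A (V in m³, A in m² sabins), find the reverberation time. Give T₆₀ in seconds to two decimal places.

0.69 s

A = Σ Sᵢαᵢ = 77·0.26 + 65·0.48 + 142·0.13 + 81·0.57 + 266·0.26 = 185.01 m².
T₆₀ = 0.161·V/A = 0.161·793/185.01 = 0.690 s.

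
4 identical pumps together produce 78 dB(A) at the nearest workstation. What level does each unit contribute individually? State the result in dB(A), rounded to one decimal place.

Dividing the total intensity by 4 lowers the level by 10·log₁₀ 4 = 6.021 dB: L₁ = 78 − 6.021.

72.0 dB(A)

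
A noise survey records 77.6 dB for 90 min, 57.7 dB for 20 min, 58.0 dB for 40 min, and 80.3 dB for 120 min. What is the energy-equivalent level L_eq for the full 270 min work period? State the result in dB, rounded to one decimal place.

L_eq = 10·log₁₀[(1/T)·Σ tᵢ·10^(Lᵢ/10)] with T = 270 min.
Σ tᵢ·10^(Lᵢ/10) = 90·10^(77.6/10) + 20·10^(57.7/10) + 40·10^(58.0/10) + 120·10^(80.3/10) = 1.807e+10.
L_eq = 10·log₁₀(1.807e+10/270) = 78.26 dB.

78.3 dB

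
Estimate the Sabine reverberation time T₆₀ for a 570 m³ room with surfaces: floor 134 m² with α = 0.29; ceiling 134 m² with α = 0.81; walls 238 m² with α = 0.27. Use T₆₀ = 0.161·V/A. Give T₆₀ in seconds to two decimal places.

0.43 s

A = Σ Sᵢαᵢ = 134·0.29 + 134·0.81 + 238·0.27 = 211.66 m².
T₆₀ = 0.161 × 570 / 211.66 = 0.434 s.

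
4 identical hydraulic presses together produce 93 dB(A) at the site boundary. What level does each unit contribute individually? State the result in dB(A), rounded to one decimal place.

Dividing the total intensity by 4 lowers the level by 10·log₁₀ 4 = 6.021 dB: L₁ = 93 − 6.021.

87.0 dB(A)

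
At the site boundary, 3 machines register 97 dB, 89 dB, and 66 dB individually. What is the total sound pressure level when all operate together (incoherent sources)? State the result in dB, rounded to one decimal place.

Incoherent sources combine by intensity addition: L_total = 10·log₁₀(Σ 10^(L_i/10)).
Σ 10^(L/10) = 10^(97/10) + 10^(89/10) + 10^(66/10) = 5.810e+09.
L_total = 10·log₁₀(5.810e+09) = 97.64 dB.

97.6 dB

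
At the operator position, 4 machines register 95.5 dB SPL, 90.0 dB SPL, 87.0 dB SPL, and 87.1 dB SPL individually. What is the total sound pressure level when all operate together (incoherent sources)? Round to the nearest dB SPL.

For uncorrelated sources the intensities add, so convert each level to linear form, sum, and take 10·log₁₀ of the total.
Σ 10^(L/10) = 10^(95.5/10) + 10^(90.0/10) + 10^(87.0/10) + 10^(87.1/10) = 5.562e+09.
L_total = 10·log₁₀(5.562e+09) = 97.45 dB SPL.

97 dB SPL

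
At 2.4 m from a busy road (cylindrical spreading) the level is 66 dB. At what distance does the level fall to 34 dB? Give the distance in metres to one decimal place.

3803.7 m

The 32.0 dB drop corresponds to a distance ratio of 10^(32.0/10) for a line source.
r₂ = 2.4·10^((66−34)/10) = 2.4·10^(32.0/10) = 3803.74 m.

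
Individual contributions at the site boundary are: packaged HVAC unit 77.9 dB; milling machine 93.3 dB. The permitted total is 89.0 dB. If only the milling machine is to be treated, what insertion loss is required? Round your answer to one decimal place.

Fixed contribution from the other source: Σ 10^(L/10) = 10^(77.9/10) = 6.166e+07 (77.90 dB).
To meet 89.0 dB overall, the treated milling machine may contribute at most 10^(89.0/10) − 6.166e+07 = 7.327e+08, i.e. 88.65 dB.
Required insertion loss = 93.3 − 88.65 = 4.65 dB.

4.7 dB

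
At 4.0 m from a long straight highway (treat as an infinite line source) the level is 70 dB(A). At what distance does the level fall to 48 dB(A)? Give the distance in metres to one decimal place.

For a line source L₁ − L₂ = 10·log₁₀(r₂/r₁), so r₂ = r₁·10^((L₁−L₂)/10).
r₂ = 4.0·10^((70−48)/10) = 4.0·10^(22.0/10) = 633.96 m.

634.0 m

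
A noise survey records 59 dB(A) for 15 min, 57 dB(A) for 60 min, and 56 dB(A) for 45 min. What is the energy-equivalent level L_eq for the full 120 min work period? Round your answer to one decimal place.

The energy average is taken in the linear domain: L_eq = 10·log₁₀[(Σ tᵢ·10^(Lᵢ/10))/T], T = 120 min.
Σ tᵢ·10^(Lᵢ/10) = 15·10^(59/10) + 60·10^(57/10) + 45·10^(56/10) = 5.990e+07.
L_eq = 10·log₁₀(5.990e+07/120) = 56.98 dB(A).

57.0 dB(A)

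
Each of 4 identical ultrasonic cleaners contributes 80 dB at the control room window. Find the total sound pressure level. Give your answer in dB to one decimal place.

With 4 equal, uncorrelated contributions the intensity is 4× that of one unit, giving a rise of 10·log₁₀ 4.
L_total = 80 + 10·log₁₀(4) = 80 + 6.021 = 86.02 dB.

86.0 dB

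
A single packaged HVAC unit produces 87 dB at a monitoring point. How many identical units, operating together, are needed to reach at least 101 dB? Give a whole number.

26

The shortfall is 101 − 87 = 14.0 dB, and N units add 10·log₁₀ N, so need 10·log₁₀ N ≥ 14.0.
N ≥ 10^(14.0/10) = 25.119, so N = 26.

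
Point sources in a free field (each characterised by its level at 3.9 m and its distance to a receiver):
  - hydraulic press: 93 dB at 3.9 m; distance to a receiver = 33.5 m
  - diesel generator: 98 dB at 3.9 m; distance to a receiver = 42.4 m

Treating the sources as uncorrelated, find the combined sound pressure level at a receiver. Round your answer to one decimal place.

79.1 dB

Apply inverse-square spreading to bring every level to the receiver, then sum 10^(L/10).
hydraulic press: 93 − 20·log₁₀(33.5/3.9) = 93 − 18.68 = 74.32 dB.
diesel generator: 98 − 20·log₁₀(42.4/3.9) = 98 − 20.73 = 77.27 dB.
Σ 10^(L/10) = 8.042e+07 → L_total = 10·log₁₀(8.042e+07) = 79.05 dB.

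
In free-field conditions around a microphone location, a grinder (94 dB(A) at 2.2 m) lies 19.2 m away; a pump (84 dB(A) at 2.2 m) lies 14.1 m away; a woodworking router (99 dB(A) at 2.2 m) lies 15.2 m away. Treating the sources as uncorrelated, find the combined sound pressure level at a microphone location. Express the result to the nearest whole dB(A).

83 dB(A)

Apply inverse-square spreading to bring every level to the receiver, then sum 10^(L/10).
grinder: 94 − 20·log₁₀(19.2/2.2) = 94 − 18.82 = 75.18 dB(A).
pump: 84 − 20·log₁₀(14.1/2.2) = 84 − 16.14 = 67.86 dB(A).
woodworking router: 99 − 20·log₁₀(15.2/2.2) = 99 − 16.79 = 82.21 dB(A).
Σ 10^(L/10) = 2.055e+08 → L_total = 10·log₁₀(2.055e+08) = 83.13 dB(A).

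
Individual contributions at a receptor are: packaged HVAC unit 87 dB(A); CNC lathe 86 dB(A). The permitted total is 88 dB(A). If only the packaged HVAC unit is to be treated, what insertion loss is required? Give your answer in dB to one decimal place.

Fixed contribution from the other source: Σ 10^(L/10) = 10^(86/10) = 3.981e+08 (86.00 dB(A)).
To meet 88 dB(A) overall, the treated packaged HVAC unit may contribute at most 10^(88/10) − 3.981e+08 = 2.329e+08, i.e. 83.67 dB(A).
So the packaged HVAC unit must be reduced from 87 to 83.67 dB(A): IL = 3.33 dB.

3.3 dB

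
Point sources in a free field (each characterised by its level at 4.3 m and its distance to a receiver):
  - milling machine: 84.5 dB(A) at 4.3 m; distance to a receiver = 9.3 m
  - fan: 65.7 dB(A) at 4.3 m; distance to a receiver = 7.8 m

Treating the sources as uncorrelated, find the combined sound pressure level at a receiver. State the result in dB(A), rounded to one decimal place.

77.9 dB(A)

Propagate each source to the receiver with L = L_ref − 20·log₁₀(r/r_ref), then add intensities.
milling machine: 84.5 − 20·log₁₀(9.3/4.3) = 84.5 − 6.70 = 77.80 dB(A).
fan: 65.7 − 20·log₁₀(7.8/4.3) = 65.7 − 5.17 = 60.53 dB(A).
Σ 10^(L/10) = 6.138e+07 → L_total = 10·log₁₀(6.138e+07) = 77.88 dB(A).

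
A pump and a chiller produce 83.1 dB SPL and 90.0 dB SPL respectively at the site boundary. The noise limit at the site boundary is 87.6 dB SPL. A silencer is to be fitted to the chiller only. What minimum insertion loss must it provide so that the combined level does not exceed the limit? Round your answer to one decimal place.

Everything except the chiller sums to 10^(83.1/10) = 2.042e+08 in linear terms, 83.10 dB SPL.
The limit corresponds to 10^(87.6/10) = 5.754e+08; subtracting the fixed part leaves 3.713e+08 for the chiller, i.e. 85.70 dB SPL.
Required insertion loss = 90.0 − 85.70 = 4.30 dB.

4.3 dB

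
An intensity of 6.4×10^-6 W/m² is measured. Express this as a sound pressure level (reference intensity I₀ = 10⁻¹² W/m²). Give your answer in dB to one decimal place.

68.1 dB

Dividing by I₀ shifts the exponent by 12: I/I₀ = 6.4×10^6.
L = 10·(0.8062 + 6) = 68.06 dB.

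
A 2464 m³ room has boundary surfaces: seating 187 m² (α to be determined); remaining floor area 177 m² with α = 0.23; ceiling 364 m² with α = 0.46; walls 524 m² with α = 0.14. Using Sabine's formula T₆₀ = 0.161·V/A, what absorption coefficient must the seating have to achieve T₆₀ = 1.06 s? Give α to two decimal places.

From T₆₀ = 0.161·V/A, the target T₆₀ = 1.06 s needs A = 0.161·2464/1.06 = 374.25 m².
Absorption from the other surfaces = 177·0.23 + 364·0.46 + 524·0.14 = 281.51 m², so the seating must supply 92.74 m² over 187 m².
α = 92.74/187 = 0.496.

0.50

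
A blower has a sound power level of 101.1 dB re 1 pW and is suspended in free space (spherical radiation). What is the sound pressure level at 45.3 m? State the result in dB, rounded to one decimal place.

57.0 dB

L_p = L_w − 10·log₁₀(4π·r²) with r = 45.3 m.
4π·r² = 2.579e+04 m², 10·log₁₀ of that is 44.114 dB.
L_p = 101.1 − 44.114 = 56.99 dB.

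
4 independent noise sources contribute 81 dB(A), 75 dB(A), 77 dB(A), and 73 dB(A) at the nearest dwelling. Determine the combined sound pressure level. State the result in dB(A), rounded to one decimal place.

83.6 dB(A)

Incoherent sources combine by intensity addition: L_total = 10·log₁₀(Σ 10^(L_i/10)).
Σ 10^(L/10) = 10^(81/10) + 10^(75/10) + 10^(77/10) + 10^(73/10) = 2.276e+08.
L_total = 10·log₁₀(2.276e+08) = 83.57 dB(A).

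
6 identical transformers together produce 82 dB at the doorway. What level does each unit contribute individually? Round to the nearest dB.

For N identical incoherent sources L_total = L₁ + 10·log₁₀ N, so L₁ = 82 − 10·log₁₀(6) = 82 − 7.782.

74 dB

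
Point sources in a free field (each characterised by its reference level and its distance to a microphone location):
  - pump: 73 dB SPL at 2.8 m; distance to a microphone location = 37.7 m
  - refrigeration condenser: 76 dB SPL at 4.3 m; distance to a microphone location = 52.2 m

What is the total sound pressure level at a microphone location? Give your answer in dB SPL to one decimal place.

Apply inverse-square spreading to bring every level to the receiver, then sum 10^(L/10).
pump: 73 − 20·log₁₀(37.7/2.8) = 73 − 22.58 = 50.42 dB SPL.
refrigeration condenser: 76 − 20·log₁₀(52.2/4.3) = 76 − 21.68 = 54.32 dB SPL.
Σ 10^(L/10) = 3.802e+05 → L_total = 10·log₁₀(3.802e+05) = 55.80 dB SPL.

55.8 dB SPL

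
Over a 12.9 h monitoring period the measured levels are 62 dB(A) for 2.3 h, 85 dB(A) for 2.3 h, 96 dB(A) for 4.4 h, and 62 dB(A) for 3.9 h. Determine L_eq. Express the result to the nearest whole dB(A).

The energy average is taken in the linear domain: L_eq = 10·log₁₀[(Σ tᵢ·10^(Lᵢ/10))/T], T = 12.9 h.
Σ tᵢ·10^(Lᵢ/10) = 2.3·10^(62/10) + 2.3·10^(85/10) + 4.4·10^(96/10) + 3.9·10^(62/10) = 1.825e+10.
L_eq = 10·log₁₀(1.825e+10/12.9) = 91.51 dB(A).

92 dB(A)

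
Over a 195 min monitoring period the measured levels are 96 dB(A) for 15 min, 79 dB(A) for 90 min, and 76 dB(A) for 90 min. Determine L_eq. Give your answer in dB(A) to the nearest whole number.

The energy average is taken in the linear domain: L_eq = 10·log₁₀[(Σ tᵢ·10^(Lᵢ/10))/T], T = 195 min.
Σ tᵢ·10^(Lᵢ/10) = 15·10^(96/10) + 90·10^(79/10) + 90·10^(76/10) = 7.045e+10.
L_eq = 10·log₁₀(7.045e+10/195) = 85.58 dB(A).

86 dB(A)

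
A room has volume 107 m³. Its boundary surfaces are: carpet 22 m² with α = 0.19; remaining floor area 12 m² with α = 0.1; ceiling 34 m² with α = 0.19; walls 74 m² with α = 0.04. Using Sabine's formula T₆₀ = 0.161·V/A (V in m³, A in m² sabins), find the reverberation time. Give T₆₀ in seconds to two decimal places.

1.16 s

Summing Sᵢαᵢ: 22·0.19 + 12·0.1 + 34·0.19 + 74·0.04 = 14.80 m².
T₆₀ = 0.161 × 107 / 14.80 = 1.164 s.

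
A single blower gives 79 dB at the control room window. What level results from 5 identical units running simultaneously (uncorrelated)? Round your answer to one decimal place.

N identical incoherent sources raise the level by 10·log₁₀ N.
L_total = 79 + 10·log₁₀(5) = 79 + 6.990 = 85.99 dB.

86.0 dB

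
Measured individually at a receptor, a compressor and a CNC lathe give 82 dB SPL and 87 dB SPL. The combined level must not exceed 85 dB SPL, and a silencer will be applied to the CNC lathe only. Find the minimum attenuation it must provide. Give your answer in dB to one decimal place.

5.0 dB

Fixed contribution from the other source: Σ 10^(L/10) = 10^(82/10) = 1.585e+08 (82.00 dB SPL).
To meet 85 dB SPL overall, the treated CNC lathe may contribute at most 10^(85/10) − 1.585e+08 = 1.577e+08, i.e. 81.98 dB SPL.
Required insertion loss = 87 − 81.98 = 5.02 dB.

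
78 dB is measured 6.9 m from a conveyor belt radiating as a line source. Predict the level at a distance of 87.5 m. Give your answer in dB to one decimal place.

67.0 dB

Line-source attenuation: ΔL = 10·log₁₀(r₂/r₁) = 10·log₁₀(87.5/6.9) = 11.032 dB.
L₂ = 78 − 10·log₁₀(87.5/6.9) = 78 − 11.032 = 66.97 dB.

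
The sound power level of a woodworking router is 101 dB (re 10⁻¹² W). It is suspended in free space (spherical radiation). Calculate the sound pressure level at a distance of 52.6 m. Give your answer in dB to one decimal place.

Free-field spherical radiation: L_p = L_w − 10·log₁₀(4π·r²), r = 52.6 m.
4π·r² = 3.477e+04 m², 10·log₁₀ of that is 45.412 dB.
L_p = 101 − 45.412 = 55.59 dB.

55.6 dB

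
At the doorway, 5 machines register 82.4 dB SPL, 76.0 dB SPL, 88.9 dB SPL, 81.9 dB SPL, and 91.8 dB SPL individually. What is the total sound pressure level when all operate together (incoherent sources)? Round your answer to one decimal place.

Incoherent sources combine by intensity addition: L_total = 10·log₁₀(Σ 10^(L_i/10)).
Σ 10^(L/10) = 10^(82.4/10) + 10^(76.0/10) + 10^(88.9/10) + 10^(81.9/10) + 10^(91.8/10) = 2.658e+09.
L_total = 10·log₁₀(2.658e+09) = 94.25 dB SPL.

94.2 dB SPL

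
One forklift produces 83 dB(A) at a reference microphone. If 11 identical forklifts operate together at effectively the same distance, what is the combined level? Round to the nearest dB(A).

93 dB(A)

With 11 equal, uncorrelated contributions the intensity is 11× that of one unit, giving a rise of 10·log₁₀ 11.
L_total = 83 + 10·log₁₀(11) = 83 + 10.414 = 93.41 dB(A).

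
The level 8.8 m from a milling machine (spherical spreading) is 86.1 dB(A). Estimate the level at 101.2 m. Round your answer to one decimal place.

64.9 dB(A)

Point-source attenuation: ΔL = 20·log₁₀(r₂/r₁) = 20·log₁₀(101.2/8.8) = 21.214 dB.
L₂ = 86.1 − 20·log₁₀(101.2/8.8) = 86.1 − 21.214 = 64.89 dB(A).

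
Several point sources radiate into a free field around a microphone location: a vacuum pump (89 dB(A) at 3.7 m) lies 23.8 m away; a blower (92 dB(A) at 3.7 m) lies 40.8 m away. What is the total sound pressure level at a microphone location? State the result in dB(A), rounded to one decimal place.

Apply inverse-square spreading to bring every level to the receiver, then sum 10^(L/10).
vacuum pump: 89 − 20·log₁₀(23.8/3.7) = 89 − 16.17 = 72.83 dB(A).
blower: 92 − 20·log₁₀(40.8/3.7) = 92 − 20.85 = 71.15 dB(A).
Σ 10^(L/10) = 3.223e+07 → L_total = 10·log₁₀(3.223e+07) = 75.08 dB(A).

75.1 dB(A)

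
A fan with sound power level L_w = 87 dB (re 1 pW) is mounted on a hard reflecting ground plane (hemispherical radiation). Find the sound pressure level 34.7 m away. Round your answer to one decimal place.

48.2 dB

The power spreads over a hemisphere of area 2π·r², so L_p = L_w − 10·log₁₀(2π·r²).
2π·r² = 7566 m², 10·log₁₀ of that is 38.788 dB.
L_p = 87 − 38.788 = 48.21 dB.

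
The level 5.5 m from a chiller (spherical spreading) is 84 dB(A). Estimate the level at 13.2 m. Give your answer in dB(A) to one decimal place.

Point-source attenuation: ΔL = 20·log₁₀(r₂/r₁) = 20·log₁₀(13.2/5.5) = 7.604 dB.
L₂ = 84 − 20·log₁₀(13.2/5.5) = 84 − 7.604 = 76.40 dB(A).

76.4 dB(A)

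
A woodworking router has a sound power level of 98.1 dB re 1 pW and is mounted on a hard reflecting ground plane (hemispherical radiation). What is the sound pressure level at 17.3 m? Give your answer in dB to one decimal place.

65.4 dB

The power spreads over a hemisphere of area 2π·r², so L_p = L_w − 10·log₁₀(2π·r²).
2π·r² = 1880 m², 10·log₁₀ of that is 32.743 dB.
L_p = 98.1 − 32.743 = 65.36 dB.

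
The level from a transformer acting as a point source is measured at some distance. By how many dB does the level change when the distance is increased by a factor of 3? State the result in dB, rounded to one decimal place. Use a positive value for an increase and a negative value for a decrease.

Point-source spreading: ΔL = −20·log₁₀(r₂/r₁).
ΔL = −20·log₁₀(3) = -9.54 dB.

-9.5 dB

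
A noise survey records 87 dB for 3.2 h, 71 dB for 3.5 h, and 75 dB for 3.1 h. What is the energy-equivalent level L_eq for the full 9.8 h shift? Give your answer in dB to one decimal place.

The energy average is taken in the linear domain: L_eq = 10·log₁₀[(Σ tᵢ·10^(Lᵢ/10))/T], T = 9.8 h.
Σ tᵢ·10^(Lᵢ/10) = 3.2·10^(87/10) + 3.5·10^(71/10) + 3.1·10^(75/10) = 1.746e+09.
L_eq = 10·log₁₀(1.746e+09/9.8) = 82.51 dB.

82.5 dB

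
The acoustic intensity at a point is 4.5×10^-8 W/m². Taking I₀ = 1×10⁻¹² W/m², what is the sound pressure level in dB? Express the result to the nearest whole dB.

47 dB

Dividing by I₀ shifts the exponent by 12: I/I₀ = 4.5×10^4.
L = 10·(0.6532 + 4) = 46.53 dB.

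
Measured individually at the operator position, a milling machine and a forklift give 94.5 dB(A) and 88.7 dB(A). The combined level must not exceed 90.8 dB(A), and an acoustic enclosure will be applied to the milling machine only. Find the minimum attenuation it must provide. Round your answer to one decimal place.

7.9 dB

The untreated sources together contribute 10^(88.7/10) = 7.413e+08, i.e. 88.70 dB(A).
The limit corresponds to 10^(90.8/10) = 1.202e+09; subtracting the fixed part leaves 4.610e+08 for the milling machine, i.e. 86.64 dB(A).
Required insertion loss = 94.5 − 86.64 = 7.86 dB.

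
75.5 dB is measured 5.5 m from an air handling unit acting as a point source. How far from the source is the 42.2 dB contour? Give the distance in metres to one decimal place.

Point-source spreading drops the level by 20·log₁₀(r₂/r₁); inverting, r₂/r₁ = 10^(ΔL/20).
r₂ = 5.5·10^((75.5−42.2)/20) = 5.5·10^(33.3/20) = 254.31 m.

254.3 m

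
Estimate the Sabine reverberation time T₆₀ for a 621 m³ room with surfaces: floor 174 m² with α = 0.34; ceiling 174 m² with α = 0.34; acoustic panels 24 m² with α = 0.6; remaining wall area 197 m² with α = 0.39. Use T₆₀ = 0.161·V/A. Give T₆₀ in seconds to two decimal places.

0.48 s

Total absorption A = 174·0.34 + 174·0.34 + 24·0.6 + 197·0.39 = 209.55 m² sabins.
T₆₀ = 0.161 × 621 / 209.55 = 0.477 s.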